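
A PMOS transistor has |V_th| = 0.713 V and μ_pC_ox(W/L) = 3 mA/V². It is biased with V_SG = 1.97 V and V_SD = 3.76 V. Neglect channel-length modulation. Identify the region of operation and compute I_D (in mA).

V_ov = V_SG − |V_th| = 1.97 − 0.713 = 1.26 V.
Since V_SD = 3.76 V ≥ V_ov = 1.26 V, the device is in saturation.
I_D = ½ k_p V_ov² = 0.5 × 3 × 1.26² = 2.37 mA.

Saturation; I_D = 2.37 mA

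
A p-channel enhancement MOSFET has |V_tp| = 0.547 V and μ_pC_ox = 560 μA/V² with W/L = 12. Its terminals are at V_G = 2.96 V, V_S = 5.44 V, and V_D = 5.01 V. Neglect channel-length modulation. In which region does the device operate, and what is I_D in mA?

V_SG = V_S − V_G = 5.44 − 2.96 = 2.48 V; V_SD = V_S − V_D = 5.44 − 5.01 = 0.43 V.
k_p = μ_pC_ox · (W/L) = 6.72 mA/V².
V_ov = V_SG − |V_tp| = 2.48 − 0.547 = 1.93 V.
Since V_SD = 0.43 V < V_ov = 1.93 V, the device is in the triode region.
I_D = k_p [V_ov · V_SD − ½ V_SD²] = 6.72 × [1.93 × 0.43 − 0.5 × 0.43²] = 4.96 mA.

Triode; I_D = 4.96 mA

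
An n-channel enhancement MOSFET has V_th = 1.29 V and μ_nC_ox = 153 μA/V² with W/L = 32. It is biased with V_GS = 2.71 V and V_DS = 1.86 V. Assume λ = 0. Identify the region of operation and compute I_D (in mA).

Saturation; I_D = 4.94 mA

k_n = μ_nC_ox · (W/L) = 4.896 mA/V².
V_ov = V_GS − V_th = 2.71 − 1.29 = 1.42 V.
Since V_DS = 1.86 V ≥ V_ov = 1.42 V, the device is in saturation.
I_D = ½ k_n V_ov² = 0.5 × 4.896 × 1.42² = 4.94 mA.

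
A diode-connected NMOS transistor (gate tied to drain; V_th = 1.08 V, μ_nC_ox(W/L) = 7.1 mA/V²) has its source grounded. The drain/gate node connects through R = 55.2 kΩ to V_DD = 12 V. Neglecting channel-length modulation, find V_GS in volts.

V_GS = 1.31 V

With gate tied to drain, V_GS = V_DS ≥ V_GS − V_th, so the device is in saturation.
KCL at the drain: ½ k_n (V_GS − V_th)² = (V_DD − V_GS)/R.
Let x = V_GS − 1.08. Then 196 x² + x − 10.92 = 0, giving x = 0.234 V (positive root), so V_GS = 1.31 V.
I_D = (V_DD − V_GS)/R = (12 − 1.31) / 55.2 = 0.194 mA.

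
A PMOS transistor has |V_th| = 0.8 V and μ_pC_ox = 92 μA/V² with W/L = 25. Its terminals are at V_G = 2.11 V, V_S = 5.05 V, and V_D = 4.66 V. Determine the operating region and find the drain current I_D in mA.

Triode; I_D = 1.74 mA

V_SG = V_S − V_G = 5.05 − 2.11 = 2.94 V; V_SD = V_S − V_D = 5.05 − 4.66 = 0.39 V.
k_p = μ_pC_ox · (W/L) = 2.3 mA/V².
V_ov = V_SG − |V_th| = 2.94 − 0.8 = 2.14 V.
Since V_SD = 0.39 V < V_ov = 2.14 V, the device is in the triode region.
I_D = k_p [V_ov · V_SD − ½ V_SD²] = 2.3 × [2.14 × 0.39 − 0.5 × 0.39²] = 1.74 mA.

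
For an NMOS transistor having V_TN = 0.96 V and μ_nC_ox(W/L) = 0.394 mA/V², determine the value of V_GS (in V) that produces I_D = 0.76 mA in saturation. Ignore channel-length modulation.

In saturation I_D = ½ k_n (V_GS − V_TN)², so V_GS − V_TN = √(2 I_D / k_n) = √(2 × 0.76 / 0.394) = 1.96 V.
V_GS = 0.96 + 1.96 = 2.92 V.

V_GS = 2.92 V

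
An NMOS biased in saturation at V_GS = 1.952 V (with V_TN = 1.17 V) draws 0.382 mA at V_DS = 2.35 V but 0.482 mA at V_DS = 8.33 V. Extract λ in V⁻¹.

λ = 0.0488 V⁻¹

With V_GS fixed, I_D ∝ (1 + λ V_DS) in saturation, so I_D2/I_D1 = (1 + λ V_DS2)/(1 + λ V_DS1).
0.482/0.382 = 1.262 = (1 + 8.33 λ)/(1 + 2.35 λ).
Solving: λ (I_D1 V_DS2 − I_D2 V_DS1) = I_D2 − I_D1, so λ = (0.482 − 0.382) / (0.382 × 8.33 − 0.482 × 2.35) = 0.1 / 2.05 = 0.0488 V⁻¹.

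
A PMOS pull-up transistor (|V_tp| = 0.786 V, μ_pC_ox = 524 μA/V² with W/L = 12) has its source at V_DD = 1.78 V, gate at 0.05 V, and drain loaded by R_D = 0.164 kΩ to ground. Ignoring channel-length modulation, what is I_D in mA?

V_SG = V_DD − V_G = 1.78 − 0.05 = 1.73 V, so V_ov = 1.73 − 0.786 = 0.944 V.
k_p = μ_pC_ox · (W/L) = 6.288 mA/V².
Assume saturation: I_D = ½ k_p V_ov² = 0.5 × 6.288 × 0.944² = 2.8 mA, giving V_SD = V_DD − I_D R_D = 1.78 − 2.8 × 0.164 = 1.32 V.
V_SD = 1.32 V ≥ V_ov = 0.944 V, confirming saturation.

I_D = 2.80 mA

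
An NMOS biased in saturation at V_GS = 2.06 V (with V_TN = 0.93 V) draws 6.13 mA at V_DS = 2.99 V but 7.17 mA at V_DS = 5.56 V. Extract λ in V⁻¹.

λ = 0.0822 V⁻¹

With V_GS fixed, I_D ∝ (1 + λ V_DS) in saturation, so I_D2/I_D1 = (1 + λ V_DS2)/(1 + λ V_DS1).
7.17/6.13 = 1.17 = (1 + 5.56 λ)/(1 + 2.99 λ).
Solving: λ (I_D1 V_DS2 − I_D2 V_DS1) = I_D2 − I_D1, so λ = (7.17 − 6.13) / (6.13 × 5.56 − 7.17 × 2.99) = 1.04 / 12.6 = 0.0822 V⁻¹.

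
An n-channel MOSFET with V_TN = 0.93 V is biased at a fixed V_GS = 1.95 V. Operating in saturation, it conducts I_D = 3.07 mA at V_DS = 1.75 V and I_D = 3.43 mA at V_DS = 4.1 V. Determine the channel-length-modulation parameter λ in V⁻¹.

With V_GS fixed, I_D ∝ (1 + λ V_DS) in saturation, so I_D2/I_D1 = (1 + λ V_DS2)/(1 + λ V_DS1).
3.43/3.07 = 1.117 = (1 + 4.1 λ)/(1 + 1.75 λ).
Solving: λ (I_D1 V_DS2 − I_D2 V_DS1) = I_D2 − I_D1, so λ = (3.43 − 3.07) / (3.07 × 4.1 − 3.43 × 1.75) = 0.36 / 6.58 = 0.0547 V⁻¹.

λ = 0.0547 V⁻¹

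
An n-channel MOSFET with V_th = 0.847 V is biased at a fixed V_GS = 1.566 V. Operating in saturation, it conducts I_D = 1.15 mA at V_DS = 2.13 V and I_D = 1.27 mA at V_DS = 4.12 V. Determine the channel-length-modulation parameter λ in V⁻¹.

With V_GS fixed, I_D ∝ (1 + λ V_DS) in saturation, so I_D2/I_D1 = (1 + λ V_DS2)/(1 + λ V_DS1).
1.27/1.15 = 1.104 = (1 + 4.12 λ)/(1 + 2.13 λ).
Solving: λ (I_D1 V_DS2 − I_D2 V_DS1) = I_D2 − I_D1, so λ = (1.27 − 1.15) / (1.15 × 4.12 − 1.27 × 2.13) = 0.12 / 2.03 = 0.059 V⁻¹.

λ = 0.0590 V⁻¹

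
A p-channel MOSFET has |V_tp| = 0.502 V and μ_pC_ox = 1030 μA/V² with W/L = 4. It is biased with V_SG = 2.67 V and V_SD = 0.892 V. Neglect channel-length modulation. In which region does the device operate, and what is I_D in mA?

Triode; I_D = 6.33 mA

k_p = μ_pC_ox · (W/L) = 4.12 mA/V².
V_ov = V_SG − |V_tp| = 2.67 − 0.502 = 2.17 V.
Since V_SD = 0.892 V < V_ov = 2.17 V, the device is in the triode region.
I_D = k_p [V_ov · V_SD − ½ V_SD²] = 4.12 × [2.17 × 0.892 − 0.5 × 0.892²] = 6.33 mA.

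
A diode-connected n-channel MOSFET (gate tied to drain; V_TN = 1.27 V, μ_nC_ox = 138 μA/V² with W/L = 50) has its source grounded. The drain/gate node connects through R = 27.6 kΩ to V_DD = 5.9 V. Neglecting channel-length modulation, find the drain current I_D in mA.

With gate tied to drain, V_GS = V_DS ≥ V_GS − V_TN, so the device is in saturation.
k_n = μ_nC_ox · (W/L) = 6.9 mA/V².
KCL at the drain: ½ k_n (V_GS − V_TN)² = (V_DD − V_GS)/R.
Let x = V_GS − 1.27. Then 95.2 x² + x − 4.63 = 0, giving x = 0.215 V (positive root), so V_GS = 1.49 V.
I_D = (V_DD − V_GS)/R = (5.9 − 1.49) / 27.6 = 0.16 mA.

I_D = 0.160 mA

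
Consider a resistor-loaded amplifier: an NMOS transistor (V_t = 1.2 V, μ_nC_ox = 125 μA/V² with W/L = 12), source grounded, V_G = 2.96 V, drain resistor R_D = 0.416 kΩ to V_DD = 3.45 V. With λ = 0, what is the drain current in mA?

I_D = 2.32 mA

V_GS = V_G = 2.96 V, so V_ov = 2.96 − 1.2 = 1.76 V.
k_n = μ_nC_ox · (W/L) = 1.5 mA/V².
Assume saturation: I_D = ½ k_n V_ov² = 0.5 × 1.5 × 1.76² = 2.32 mA, giving V_DS = V_DD − I_D R_D = 3.45 − 2.32 × 0.416 = 2.48 V.
V_DS = 2.48 V ≥ V_ov = 1.76 V, confirming saturation.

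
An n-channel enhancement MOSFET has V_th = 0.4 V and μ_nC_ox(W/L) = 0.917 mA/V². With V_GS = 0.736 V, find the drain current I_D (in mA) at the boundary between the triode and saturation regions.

I_D = 0.0518 mA

At the boundary V_DS = V_ov = V_GS − V_th = 0.736 − 0.4 = 0.336 V.
I_D = ½ k_n V_ov² = 0.5 × 0.917 × 0.336² = 0.0518 mA.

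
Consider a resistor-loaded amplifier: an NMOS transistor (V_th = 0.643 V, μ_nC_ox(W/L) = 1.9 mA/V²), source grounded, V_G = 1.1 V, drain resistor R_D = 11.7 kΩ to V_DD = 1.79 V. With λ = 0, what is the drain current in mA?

V_GS = V_G = 1.1 V, so V_ov = 1.1 − 0.643 = 0.457 V.
Assume saturation: I_D = ½ k_n V_ov² = 0.5 × 1.9 × 0.457² = 0.198 mA, giving V_DS = V_DD − I_D R_D = 1.79 − 0.198 × 11.7 = -0.531 V.
But -0.531 V < V_ov = 0.457 V, so the device is actually in triode.
In triode I_D = k_n[V_ov V_DS − ½ V_DS²] and I_D = (V_DD − V_DS)/R_D. Equating: 11.1 V_DS² − 11.16 V_DS + 1.79 = 0, giving V_DS = 0.2 V (the root below V_ov).
I_D = (1.79 − 0.2) / 11.7 = 0.136 mA.

I_D = 0.136 mA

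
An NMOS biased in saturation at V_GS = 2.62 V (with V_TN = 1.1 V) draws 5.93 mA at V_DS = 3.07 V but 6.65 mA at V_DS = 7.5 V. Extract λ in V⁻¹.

λ = 0.0299 V⁻¹

With V_GS fixed, I_D ∝ (1 + λ V_DS) in saturation, so I_D2/I_D1 = (1 + λ V_DS2)/(1 + λ V_DS1).
6.65/5.93 = 1.121 = (1 + 7.5 λ)/(1 + 3.07 λ).
Solving: λ (I_D1 V_DS2 − I_D2 V_DS1) = I_D2 − I_D1, so λ = (6.65 − 5.93) / (5.93 × 7.5 − 6.65 × 3.07) = 0.72 / 24.1 = 0.0299 V⁻¹.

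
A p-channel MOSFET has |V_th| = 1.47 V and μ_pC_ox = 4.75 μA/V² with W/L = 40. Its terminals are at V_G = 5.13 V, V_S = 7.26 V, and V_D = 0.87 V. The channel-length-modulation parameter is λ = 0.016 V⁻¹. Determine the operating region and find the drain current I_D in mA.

Saturation; I_D = 0.0456 mA

V_SG = V_S − V_G = 7.26 − 5.13 = 2.13 V; V_SD = V_S − V_D = 7.26 − 0.87 = 6.39 V.
k_p = μ_pC_ox · (W/L) = 0.19 mA/V².
V_ov = V_SG − |V_th| = 2.13 − 1.47 = 0.66 V.
Since V_SD = 6.39 V ≥ V_ov = 0.66 V, the device is in saturation.
I_D = ½ k_p V_ov² (1 + λ V_SD) = 0.5 × 0.19 × 0.66² × (1 + 0.016 × 6.39) = 0.0456 mA.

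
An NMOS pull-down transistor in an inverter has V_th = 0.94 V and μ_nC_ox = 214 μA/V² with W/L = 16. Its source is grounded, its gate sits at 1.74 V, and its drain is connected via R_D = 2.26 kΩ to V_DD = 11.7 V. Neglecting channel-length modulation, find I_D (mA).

I_D = 1.10 mA

V_GS = V_G = 1.74 V, so V_ov = 1.74 − 0.94 = 0.8 V.
k_n = μ_nC_ox · (W/L) = 3.424 mA/V².
Assume saturation: I_D = ½ k_n V_ov² = 0.5 × 3.424 × 0.8² = 1.1 mA, giving V_DS = V_DD − I_D R_D = 11.7 − 1.1 × 2.26 = 9.22 V.
V_DS = 9.22 V ≥ V_ov = 0.8 V, confirming saturation.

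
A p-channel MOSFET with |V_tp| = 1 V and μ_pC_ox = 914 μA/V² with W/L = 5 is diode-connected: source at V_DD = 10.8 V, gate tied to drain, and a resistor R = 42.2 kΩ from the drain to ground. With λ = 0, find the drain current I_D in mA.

With gate tied to drain, V_SG = V_SD ≥ V_SG − |V_tp|, so the device is in saturation.
k_p = μ_pC_ox · (W/L) = 4.57 mA/V².
KCL at the drain: ½ k_p (V_SG − |V_tp|)² = (V_DD − V_SG)/R.
Let x = V_SG − 1. Then 96.4 x² + x − 9.8 = 0, giving x = 0.314 V (positive root), so V_SG = 1.31 V.
I_D = (V_DD − V_SG)/R = (10.8 − 1.31) / 42.2 = 0.225 mA.

I_D = 0.225 mA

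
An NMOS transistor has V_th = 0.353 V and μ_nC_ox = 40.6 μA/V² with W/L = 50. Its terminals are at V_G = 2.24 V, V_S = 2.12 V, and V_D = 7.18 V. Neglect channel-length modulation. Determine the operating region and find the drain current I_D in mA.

V_GS = V_G − V_S = 2.24 − 2.12 = 0.12 V; V_DS = V_D − V_S = 7.18 − 2.12 = 5.06 V.
V_GS = 0.12 V < V_th = 0.353 V, so the transistor is in cutoff.

Cutoff; I_D = 0 mA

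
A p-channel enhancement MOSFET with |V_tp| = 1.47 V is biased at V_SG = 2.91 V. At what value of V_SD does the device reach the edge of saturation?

V_SD,sat = 1.44 V

The boundary between triode and saturation is V_SD = V_SG − |V_tp| = V_ov.
V_ov = 2.91 − 1.47 = 1.44 V.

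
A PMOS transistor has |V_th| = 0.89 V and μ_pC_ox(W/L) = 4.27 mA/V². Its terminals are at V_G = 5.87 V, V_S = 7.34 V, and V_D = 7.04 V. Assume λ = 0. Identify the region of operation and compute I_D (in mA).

Triode; I_D = 0.551 mA

V_SG = V_S − V_G = 7.34 − 5.87 = 1.47 V; V_SD = V_S − V_D = 7.34 − 7.04 = 0.3 V.
V_ov = V_SG − |V_th| = 1.47 − 0.89 = 0.58 V.
Since V_SD = 0.3 V < V_ov = 0.58 V, the device is in the triode region.
I_D = k_p [V_ov · V_SD − ½ V_SD²] = 4.27 × [0.58 × 0.3 − 0.5 × 0.3²] = 0.551 mA.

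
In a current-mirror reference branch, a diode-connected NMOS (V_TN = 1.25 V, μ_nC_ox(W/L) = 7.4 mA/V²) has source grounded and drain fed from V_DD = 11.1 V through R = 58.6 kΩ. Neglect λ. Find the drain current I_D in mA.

I_D = 0.164 mA

With gate tied to drain, V_GS = V_DS ≥ V_GS − V_TN, so the device is in saturation.
KCL at the drain: ½ k_n (V_GS − V_TN)² = (V_DD − V_GS)/R.
Let x = V_GS − 1.25. Then 217 x² + x − 9.85 = 0, giving x = 0.211 V (positive root), so V_GS = 1.46 V.
I_D = (V_DD − V_GS)/R = (11.1 − 1.46) / 58.6 = 0.164 mA.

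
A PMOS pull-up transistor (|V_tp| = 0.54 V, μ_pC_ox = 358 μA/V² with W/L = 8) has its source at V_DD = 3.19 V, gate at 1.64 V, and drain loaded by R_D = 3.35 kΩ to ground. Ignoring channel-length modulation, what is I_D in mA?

I_D = 0.846 mA

V_SG = V_DD − V_G = 3.19 − 1.64 = 1.55 V, so V_ov = 1.55 − 0.54 = 1.01 V.
k_p = μ_pC_ox · (W/L) = 2.864 mA/V².
Assume saturation: I_D = ½ k_p V_ov² = 0.5 × 2.864 × 1.01² = 1.46 mA, giving V_SD = V_DD − I_D R_D = 3.19 − 1.46 × 3.35 = -1.7 V.
But -1.7 V < V_ov = 1.01 V, so the device is actually in triode.
In triode I_D = k_p[V_ov V_SD − ½ V_SD²] and I_D = (V_DD − V_SD)/R_D. Equating: 4.8 V_SD² − 10.69 V_SD + 3.19 = 0, giving V_SD = 0.355 V (the root below V_ov).
I_D = (3.19 − 0.355) / 3.35 = 0.846 mA.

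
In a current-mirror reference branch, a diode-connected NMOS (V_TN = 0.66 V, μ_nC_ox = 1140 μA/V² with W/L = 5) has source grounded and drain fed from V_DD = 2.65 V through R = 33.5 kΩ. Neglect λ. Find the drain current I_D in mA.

I_D = 0.0552 mA

With gate tied to drain, V_GS = V_DS ≥ V_GS − V_TN, so the device is in saturation.
k_n = μ_nC_ox · (W/L) = 5.7 mA/V².
KCL at the drain: ½ k_n (V_GS − V_TN)² = (V_DD − V_GS)/R.
Let x = V_GS − 0.66. Then 95.5 x² + x − 1.99 = 0, giving x = 0.139 V (positive root), so V_GS = 0.799 V.
I_D = (V_DD − V_GS)/R = (2.65 − 0.799) / 33.5 = 0.0552 mA.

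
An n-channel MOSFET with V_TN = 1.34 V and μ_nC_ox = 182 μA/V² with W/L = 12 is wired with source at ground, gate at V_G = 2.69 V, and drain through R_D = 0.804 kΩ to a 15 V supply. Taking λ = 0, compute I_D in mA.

I_D = 1.99 mA

V_GS = V_G = 2.69 V, so V_ov = 2.69 − 1.34 = 1.35 V.
k_n = μ_nC_ox · (W/L) = 2.184 mA/V².
Assume saturation: I_D = ½ k_n V_ov² = 0.5 × 2.184 × 1.35² = 1.99 mA, giving V_DS = V_DD − I_D R_D = 15 − 1.99 × 0.804 = 13.4 V.
V_DS = 13.4 V ≥ V_ov = 1.35 V, confirming saturation.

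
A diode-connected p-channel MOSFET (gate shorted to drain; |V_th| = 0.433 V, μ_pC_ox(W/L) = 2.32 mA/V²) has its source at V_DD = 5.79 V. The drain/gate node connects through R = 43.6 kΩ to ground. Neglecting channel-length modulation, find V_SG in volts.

With gate tied to drain, V_SG = V_SD ≥ V_SG − |V_th|, so the device is in saturation.
KCL at the drain: ½ k_p (V_SG − |V_th|)² = (V_DD − V_SG)/R.
Let x = V_SG − 0.433. Then 50.6 x² + x − 5.357 = 0, giving x = 0.316 V (positive root), so V_SG = 0.749 V.
I_D = (V_DD − V_SG)/R = (5.79 − 0.749) / 43.6 = 0.116 mA.

V_SG = 0.749 V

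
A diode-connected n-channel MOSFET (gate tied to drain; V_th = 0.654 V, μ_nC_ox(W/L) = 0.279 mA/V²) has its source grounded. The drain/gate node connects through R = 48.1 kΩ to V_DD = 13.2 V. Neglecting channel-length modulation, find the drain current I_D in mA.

With gate tied to drain, V_GS = V_DS ≥ V_GS − V_th, so the device is in saturation.
KCL at the drain: ½ k_n (V_GS − V_th)² = (V_DD − V_GS)/R.
Let x = V_GS − 0.654. Then 6.71 x² + x − 12.55 = 0, giving x = 1.29 V (positive root), so V_GS = 1.95 V.
I_D = (V_DD − V_GS)/R = (13.2 − 1.95) / 48.1 = 0.234 mA.

I_D = 0.234 mA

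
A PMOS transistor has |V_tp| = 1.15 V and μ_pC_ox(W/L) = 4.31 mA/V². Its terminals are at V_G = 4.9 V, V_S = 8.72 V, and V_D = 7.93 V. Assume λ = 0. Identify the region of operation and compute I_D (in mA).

Triode; I_D = 7.75 mA

V_SG = V_S − V_G = 8.72 − 4.9 = 3.82 V; V_SD = V_S − V_D = 8.72 − 7.93 = 0.79 V.
V_ov = V_SG − |V_tp| = 3.82 − 1.15 = 2.67 V.
Since V_SD = 0.79 V < V_ov = 2.67 V, the device is in the triode region.
I_D = k_p [V_ov · V_SD − ½ V_SD²] = 4.31 × [2.67 × 0.79 − 0.5 × 0.79²] = 7.75 mA.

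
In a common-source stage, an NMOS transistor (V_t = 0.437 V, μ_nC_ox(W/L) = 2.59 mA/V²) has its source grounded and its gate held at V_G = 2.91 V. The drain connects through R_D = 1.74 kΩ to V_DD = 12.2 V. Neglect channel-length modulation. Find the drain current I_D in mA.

V_GS = V_G = 2.91 V, so V_ov = 2.91 − 0.437 = 2.47 V.
Assume saturation: I_D = ½ k_n V_ov² = 0.5 × 2.59 × 2.47² = 7.92 mA, giving V_DS = V_DD − I_D R_D = 12.2 − 7.92 × 1.74 = -1.58 V.
But -1.58 V < V_ov = 2.47 V, so the device is actually in triode.
In triode I_D = k_n[V_ov V_DS − ½ V_DS²] and I_D = (V_DD − V_DS)/R_D. Equating: 2.25 V_DS² − 12.14 V_DS + 12.2 = 0, giving V_DS = 1.34 V (the root below V_ov).
I_D = (12.2 − 1.34) / 1.74 = 6.24 mA.

I_D = 6.24 mA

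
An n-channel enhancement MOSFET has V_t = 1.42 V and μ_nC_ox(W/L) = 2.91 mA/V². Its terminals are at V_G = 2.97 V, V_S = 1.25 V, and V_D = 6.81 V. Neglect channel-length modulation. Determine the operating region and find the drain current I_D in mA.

Saturation; I_D = 0.131 mA

V_GS = V_G − V_S = 2.97 − 1.25 = 1.72 V; V_DS = V_D − V_S = 6.81 − 1.25 = 5.56 V.
V_ov = V_GS − V_t = 1.72 − 1.42 = 0.3 V.
Since V_DS = 5.56 V ≥ V_ov = 0.3 V, the device is in saturation.
I_D = ½ k_n V_ov² = 0.5 × 2.91 × 0.3² = 0.131 mA.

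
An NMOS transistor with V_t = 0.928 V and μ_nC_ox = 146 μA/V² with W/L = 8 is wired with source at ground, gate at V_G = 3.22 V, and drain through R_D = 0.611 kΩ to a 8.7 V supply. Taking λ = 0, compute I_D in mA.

I_D = 3.07 mA

V_GS = V_G = 3.22 V, so V_ov = 3.22 − 0.928 = 2.29 V.
k_n = μ_nC_ox · (W/L) = 1.168 mA/V².
Assume saturation: I_D = ½ k_n V_ov² = 0.5 × 1.168 × 2.29² = 3.07 mA, giving V_DS = V_DD − I_D R_D = 8.7 − 3.07 × 0.611 = 6.83 V.
V_DS = 6.83 V ≥ V_ov = 2.29 V, confirming saturation.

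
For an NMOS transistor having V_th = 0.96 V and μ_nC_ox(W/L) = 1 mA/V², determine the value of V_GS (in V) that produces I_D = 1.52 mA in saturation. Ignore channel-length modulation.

V_GS = 2.70 V

In saturation I_D = ½ k_n (V_GS − V_th)², so V_GS − V_th = √(2 I_D / k_n) = √(2 × 1.52 / 1) = 1.74 V.
V_GS = 0.96 + 1.74 = 2.7 V.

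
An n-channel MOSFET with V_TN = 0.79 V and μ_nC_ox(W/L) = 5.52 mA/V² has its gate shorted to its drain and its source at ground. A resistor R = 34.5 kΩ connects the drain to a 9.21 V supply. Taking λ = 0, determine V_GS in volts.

With gate tied to drain, V_GS = V_DS ≥ V_GS − V_TN, so the device is in saturation.
KCL at the drain: ½ k_n (V_GS − V_TN)² = (V_DD − V_GS)/R.
Let x = V_GS − 0.79. Then 95.2 x² + x − 8.42 = 0, giving x = 0.292 V (positive root), so V_GS = 1.08 V.
I_D = (V_DD − V_GS)/R = (9.21 − 1.08) / 34.5 = 0.236 mA.

V_GS = 1.08 V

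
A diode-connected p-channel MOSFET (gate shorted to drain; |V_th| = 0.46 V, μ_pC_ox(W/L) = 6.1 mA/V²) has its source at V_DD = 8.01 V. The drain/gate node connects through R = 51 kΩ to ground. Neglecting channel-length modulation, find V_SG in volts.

With gate tied to drain, V_SG = V_SD ≥ V_SG − |V_th|, so the device is in saturation.
KCL at the drain: ½ k_p (V_SG − |V_th|)² = (V_DD − V_SG)/R.
Let x = V_SG − 0.46. Then 156 x² + x − 7.55 = 0, giving x = 0.217 V (positive root), so V_SG = 0.677 V.
I_D = (V_DD − V_SG)/R = (8.01 − 0.677) / 51 = 0.144 mA.

V_SG = 0.677 V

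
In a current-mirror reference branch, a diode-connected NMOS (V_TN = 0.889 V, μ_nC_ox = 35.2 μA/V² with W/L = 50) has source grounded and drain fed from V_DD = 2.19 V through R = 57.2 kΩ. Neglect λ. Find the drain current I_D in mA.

With gate tied to drain, V_GS = V_DS ≥ V_GS − V_TN, so the device is in saturation.
k_n = μ_nC_ox · (W/L) = 1.76 mA/V².
KCL at the drain: ½ k_n (V_GS − V_TN)² = (V_DD − V_GS)/R.
Let x = V_GS − 0.889. Then 50.3 x² + x − 1.301 = 0, giving x = 0.151 V (positive root), so V_GS = 1.04 V.
I_D = (V_DD − V_GS)/R = (2.19 − 1.04) / 57.2 = 0.0201 mA.

I_D = 0.0201 mA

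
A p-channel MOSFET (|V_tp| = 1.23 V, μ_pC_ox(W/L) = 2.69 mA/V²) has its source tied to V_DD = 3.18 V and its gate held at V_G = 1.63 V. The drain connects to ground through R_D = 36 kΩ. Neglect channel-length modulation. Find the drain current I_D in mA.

I_D = 0.0849 mA

V_SG = V_DD − V_G = 3.18 − 1.63 = 1.55 V, so V_ov = 1.55 − 1.23 = 0.32 V.
Assume saturation: I_D = ½ k_p V_ov² = 0.5 × 2.69 × 0.32² = 0.138 mA, giving V_SD = V_DD − I_D R_D = 3.18 − 0.138 × 36 = -1.78 V.
But -1.78 V < V_ov = 0.32 V, so the device is actually in triode.
In triode I_D = k_p[V_ov V_SD − ½ V_SD²] and I_D = (V_DD − V_SD)/R_D. Equating: 48.4 V_SD² − 31.99 V_SD + 3.18 = 0, giving V_SD = 0.122 V (the root below V_ov).
I_D = (3.18 − 0.122) / 36 = 0.0849 mA.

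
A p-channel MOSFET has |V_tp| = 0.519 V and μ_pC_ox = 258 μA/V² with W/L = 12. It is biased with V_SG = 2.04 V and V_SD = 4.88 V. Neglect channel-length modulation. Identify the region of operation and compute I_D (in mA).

Saturation; I_D = 3.58 mA

k_p = μ_pC_ox · (W/L) = 3.096 mA/V².
V_ov = V_SG − |V_tp| = 2.04 − 0.519 = 1.52 V.
Since V_SD = 4.88 V ≥ V_ov = 1.52 V, the device is in saturation.
I_D = ½ k_p V_ov² = 0.5 × 3.096 × 1.52² = 3.58 mA.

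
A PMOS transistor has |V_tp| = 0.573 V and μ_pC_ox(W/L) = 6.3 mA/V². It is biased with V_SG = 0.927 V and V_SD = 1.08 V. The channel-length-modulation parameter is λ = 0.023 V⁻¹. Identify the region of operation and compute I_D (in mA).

V_ov = V_SG − |V_tp| = 0.927 − 0.573 = 0.354 V.
Since V_SD = 1.08 V ≥ V_ov = 0.354 V, the device is in saturation.
I_D = ½ k_p V_ov² (1 + λ V_SD) = 0.5 × 6.3 × 0.354² × (1 + 0.023 × 1.08) = 0.405 mA.

Saturation; I_D = 0.405 mA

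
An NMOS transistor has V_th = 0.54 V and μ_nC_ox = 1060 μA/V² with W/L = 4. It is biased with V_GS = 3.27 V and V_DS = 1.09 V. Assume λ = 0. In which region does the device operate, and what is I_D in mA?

Triode; I_D = 10.1 mA

k_n = μ_nC_ox · (W/L) = 4.24 mA/V².
V_ov = V_GS − V_th = 3.27 − 0.54 = 2.73 V.
Since V_DS = 1.09 V < V_ov = 2.73 V, the device is in the triode region.
I_D = k_n [V_ov · V_DS − ½ V_DS²] = 4.24 × [2.73 × 1.09 − 0.5 × 1.09²] = 10.1 mA.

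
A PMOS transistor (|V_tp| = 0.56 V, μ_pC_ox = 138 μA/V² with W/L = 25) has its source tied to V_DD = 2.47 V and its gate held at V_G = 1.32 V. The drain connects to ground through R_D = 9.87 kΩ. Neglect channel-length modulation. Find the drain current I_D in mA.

I_D = 0.237 mA

V_SG = V_DD − V_G = 2.47 − 1.32 = 1.15 V, so V_ov = 1.15 − 0.56 = 0.59 V.
k_p = μ_pC_ox · (W/L) = 3.45 mA/V².
Assume saturation: I_D = ½ k_p V_ov² = 0.5 × 3.45 × 0.59² = 0.6 mA, giving V_SD = V_DD − I_D R_D = 2.47 − 0.6 × 9.87 = -3.46 V.
But -3.46 V < V_ov = 0.59 V, so the device is actually in triode.
In triode I_D = k_p[V_ov V_SD − ½ V_SD²] and I_D = (V_DD − V_SD)/R_D. Equating: 17 V_SD² − 21.09 V_SD + 2.47 = 0, giving V_SD = 0.131 V (the root below V_ov).
I_D = (2.47 − 0.131) / 9.87 = 0.237 mA.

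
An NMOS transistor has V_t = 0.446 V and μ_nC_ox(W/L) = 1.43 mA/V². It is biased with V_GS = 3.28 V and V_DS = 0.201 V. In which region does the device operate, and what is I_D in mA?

Triode; I_D = 0.786 mA

V_ov = V_GS − V_t = 3.28 − 0.446 = 2.83 V.
Since V_DS = 0.201 V < V_ov = 2.83 V, the device is in the triode region.
I_D = k_n [V_ov · V_DS − ½ V_DS²] = 1.43 × [2.83 × 0.201 − 0.5 × 0.201²] = 0.786 mA.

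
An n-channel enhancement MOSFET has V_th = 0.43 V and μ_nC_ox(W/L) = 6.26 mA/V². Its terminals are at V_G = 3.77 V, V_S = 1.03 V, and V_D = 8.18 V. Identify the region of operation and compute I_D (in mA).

V_GS = V_G − V_S = 3.77 − 1.03 = 2.74 V; V_DS = V_D − V_S = 8.18 − 1.03 = 7.15 V.
V_ov = V_GS − V_th = 2.74 − 0.43 = 2.31 V.
Since V_DS = 7.15 V ≥ V_ov = 2.31 V, the device is in saturation.
I_D = ½ k_n V_ov² = 0.5 × 6.26 × 2.31² = 16.7 mA.

Saturation; I_D = 16.7 mA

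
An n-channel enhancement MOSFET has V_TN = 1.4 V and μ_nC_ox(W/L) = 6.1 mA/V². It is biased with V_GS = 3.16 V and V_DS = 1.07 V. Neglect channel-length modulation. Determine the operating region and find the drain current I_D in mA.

V_ov = V_GS − V_TN = 3.16 − 1.4 = 1.76 V.
Since V_DS = 1.07 V < V_ov = 1.76 V, the device is in the triode region.
I_D = k_n [V_ov · V_DS − ½ V_DS²] = 6.1 × [1.76 × 1.07 − 0.5 × 1.07²] = 8 mA.

Triode; I_D = 8.00 mA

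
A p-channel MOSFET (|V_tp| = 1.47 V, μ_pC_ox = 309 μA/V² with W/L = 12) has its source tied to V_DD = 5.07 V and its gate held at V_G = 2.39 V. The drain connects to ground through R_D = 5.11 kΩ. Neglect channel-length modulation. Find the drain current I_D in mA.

V_SG = V_DD − V_G = 5.07 − 2.39 = 2.68 V, so V_ov = 2.68 − 1.47 = 1.21 V.
k_p = μ_pC_ox · (W/L) = 3.708 mA/V².
Assume saturation: I_D = ½ k_p V_ov² = 0.5 × 3.708 × 1.21² = 2.71 mA, giving V_SD = V_DD − I_D R_D = 5.07 − 2.71 × 5.11 = -8.8 V.
But -8.8 V < V_ov = 1.21 V, so the device is actually in triode.
In triode I_D = k_p[V_ov V_SD − ½ V_SD²] and I_D = (V_DD − V_SD)/R_D. Equating: 9.47 V_SD² − 23.93 V_SD + 5.07 = 0, giving V_SD = 0.233 V (the root below V_ov).
I_D = (5.07 − 0.233) / 5.11 = 0.946 mA.

I_D = 0.946 mA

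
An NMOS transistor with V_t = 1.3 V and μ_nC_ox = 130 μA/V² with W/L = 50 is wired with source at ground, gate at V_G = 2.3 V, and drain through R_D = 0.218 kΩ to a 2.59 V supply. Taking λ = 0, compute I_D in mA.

I_D = 3.25 mA

V_GS = V_G = 2.3 V, so V_ov = 2.3 − 1.3 = 1 V.
k_n = μ_nC_ox · (W/L) = 6.5 mA/V².
Assume saturation: I_D = ½ k_n V_ov² = 0.5 × 6.5 × 1² = 3.25 mA, giving V_DS = V_DD − I_D R_D = 2.59 − 3.25 × 0.218 = 1.88 V.
V_DS = 1.88 V ≥ V_ov = 1 V, confirming saturation.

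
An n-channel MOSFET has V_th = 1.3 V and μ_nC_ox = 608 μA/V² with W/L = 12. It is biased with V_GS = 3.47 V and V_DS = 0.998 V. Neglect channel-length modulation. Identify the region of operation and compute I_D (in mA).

k_n = μ_nC_ox · (W/L) = 7.296 mA/V².
V_ov = V_GS − V_th = 3.47 − 1.3 = 2.17 V.
Since V_DS = 0.998 V < V_ov = 2.17 V, the device is in the triode region.
I_D = k_n [V_ov · V_DS − ½ V_DS²] = 7.296 × [2.17 × 0.998 − 0.5 × 0.998²] = 12.2 mA.

Triode; I_D = 12.2 mA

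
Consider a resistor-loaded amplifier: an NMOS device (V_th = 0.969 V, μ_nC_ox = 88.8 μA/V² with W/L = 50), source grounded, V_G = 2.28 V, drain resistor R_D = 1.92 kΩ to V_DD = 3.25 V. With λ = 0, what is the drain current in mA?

V_GS = V_G = 2.28 V, so V_ov = 2.28 − 0.969 = 1.31 V.
k_n = μ_nC_ox · (W/L) = 4.44 mA/V².
Assume saturation: I_D = ½ k_n V_ov² = 0.5 × 4.44 × 1.31² = 3.82 mA, giving V_DS = V_DD − I_D R_D = 3.25 − 3.82 × 1.92 = -4.08 V.
But -4.08 V < V_ov = 1.31 V, so the device is actually in triode.
In triode I_D = k_n[V_ov V_DS − ½ V_DS²] and I_D = (V_DD − V_DS)/R_D. Equating: 4.26 V_DS² − 12.18 V_DS + 3.25 = 0, giving V_DS = 0.298 V (the root below V_ov).
I_D = (3.25 − 0.298) / 1.92 = 1.54 mA.

I_D = 1.54 mA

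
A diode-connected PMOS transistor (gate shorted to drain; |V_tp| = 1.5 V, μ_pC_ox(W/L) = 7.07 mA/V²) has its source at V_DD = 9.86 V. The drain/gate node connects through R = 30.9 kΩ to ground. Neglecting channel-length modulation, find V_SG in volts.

V_SG = 1.77 V

With gate tied to drain, V_SG = V_SD ≥ V_SG − |V_tp|, so the device is in saturation.
KCL at the drain: ½ k_p (V_SG − |V_tp|)² = (V_DD − V_SG)/R.
Let x = V_SG − 1.5. Then 109 x² + x − 8.36 = 0, giving x = 0.272 V (positive root), so V_SG = 1.77 V.
I_D = (V_DD − V_SG)/R = (9.86 − 1.77) / 30.9 = 0.262 mA.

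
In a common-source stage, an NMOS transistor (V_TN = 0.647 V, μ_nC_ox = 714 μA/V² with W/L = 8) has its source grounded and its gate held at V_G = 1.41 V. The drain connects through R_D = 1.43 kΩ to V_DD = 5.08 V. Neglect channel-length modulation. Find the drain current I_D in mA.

I_D = 1.66 mA

V_GS = V_G = 1.41 V, so V_ov = 1.41 − 0.647 = 0.763 V.
k_n = μ_nC_ox · (W/L) = 5.712 mA/V².
Assume saturation: I_D = ½ k_n V_ov² = 0.5 × 5.712 × 0.763² = 1.66 mA, giving V_DS = V_DD − I_D R_D = 5.08 − 1.66 × 1.43 = 2.7 V.
V_DS = 2.7 V ≥ V_ov = 0.763 V, confirming saturation.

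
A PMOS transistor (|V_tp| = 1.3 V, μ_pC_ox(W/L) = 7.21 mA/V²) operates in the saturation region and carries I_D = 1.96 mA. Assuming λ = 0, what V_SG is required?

V_SG = 2.04 V

In saturation I_D = ½ k_p (V_SG − |V_tp|)², so V_SG − |V_tp| = √(2 I_D / k_p) = √(2 × 1.96 / 7.21) = 0.737 V.
V_SG = 1.3 + 0.737 = 2.04 V.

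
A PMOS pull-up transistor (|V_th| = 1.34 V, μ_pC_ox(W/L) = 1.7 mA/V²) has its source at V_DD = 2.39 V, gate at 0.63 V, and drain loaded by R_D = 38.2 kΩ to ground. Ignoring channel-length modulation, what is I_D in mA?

I_D = 0.0601 mA

V_SG = V_DD − V_G = 2.39 − 0.63 = 1.76 V, so V_ov = 1.76 − 1.34 = 0.42 V.
Assume saturation: I_D = ½ k_p V_ov² = 0.5 × 1.7 × 0.42² = 0.15 mA, giving V_SD = V_DD − I_D R_D = 2.39 − 0.15 × 38.2 = -3.34 V.
But -3.34 V < V_ov = 0.42 V, so the device is actually in triode.
In triode I_D = k_p[V_ov V_SD − ½ V_SD²] and I_D = (V_DD − V_SD)/R_D. Equating: 32.5 V_SD² − 28.27 V_SD + 2.39 = 0, giving V_SD = 0.0949 V (the root below V_ov).
I_D = (2.39 − 0.0949) / 38.2 = 0.0601 mA.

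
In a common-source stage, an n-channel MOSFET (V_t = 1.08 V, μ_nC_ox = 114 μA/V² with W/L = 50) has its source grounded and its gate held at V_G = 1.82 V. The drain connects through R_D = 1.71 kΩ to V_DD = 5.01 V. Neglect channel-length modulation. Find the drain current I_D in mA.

V_GS = V_G = 1.82 V, so V_ov = 1.82 − 1.08 = 0.74 V.
k_n = μ_nC_ox · (W/L) = 5.7 mA/V².
Assume saturation: I_D = ½ k_n V_ov² = 0.5 × 5.7 × 0.74² = 1.56 mA, giving V_DS = V_DD − I_D R_D = 5.01 − 1.56 × 1.71 = 2.34 V.
V_DS = 2.34 V ≥ V_ov = 0.74 V, confirming saturation.

I_D = 1.56 mA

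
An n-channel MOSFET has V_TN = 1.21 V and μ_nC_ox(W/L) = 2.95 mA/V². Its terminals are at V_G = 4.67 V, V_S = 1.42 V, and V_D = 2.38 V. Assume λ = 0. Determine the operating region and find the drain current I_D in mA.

Triode; I_D = 4.42 mA

V_GS = V_G − V_S = 4.67 − 1.42 = 3.25 V; V_DS = V_D − V_S = 2.38 − 1.42 = 0.96 V.
V_ov = V_GS − V_TN = 3.25 − 1.21 = 2.04 V.
Since V_DS = 0.96 V < V_ov = 2.04 V, the device is in the triode region.
I_D = k_n [V_ov · V_DS − ½ V_DS²] = 2.95 × [2.04 × 0.96 − 0.5 × 0.96²] = 4.42 mA.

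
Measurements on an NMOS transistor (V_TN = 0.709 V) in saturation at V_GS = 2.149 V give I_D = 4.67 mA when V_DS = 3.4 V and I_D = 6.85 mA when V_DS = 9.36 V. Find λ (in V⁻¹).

With V_GS fixed, I_D ∝ (1 + λ V_DS) in saturation, so I_D2/I_D1 = (1 + λ V_DS2)/(1 + λ V_DS1).
6.85/4.67 = 1.467 = (1 + 9.36 λ)/(1 + 3.4 λ).
Solving: λ (I_D1 V_DS2 − I_D2 V_DS1) = I_D2 − I_D1, so λ = (6.85 − 4.67) / (4.67 × 9.36 − 6.85 × 3.4) = 2.18 / 20.4 = 0.107 V⁻¹.

λ = 0.107 V⁻¹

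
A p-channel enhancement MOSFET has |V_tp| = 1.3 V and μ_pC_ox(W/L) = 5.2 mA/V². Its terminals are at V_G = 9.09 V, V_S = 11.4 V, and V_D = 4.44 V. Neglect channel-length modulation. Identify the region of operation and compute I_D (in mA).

Saturation; I_D = 2.65 mA

V_SG = V_S − V_G = 11.4 − 9.09 = 2.31 V; V_SD = V_S − V_D = 11.4 − 4.44 = 6.96 V.
V_ov = V_SG − |V_tp| = 2.31 − 1.3 = 1.01 V.
Since V_SD = 6.96 V ≥ V_ov = 1.01 V, the device is in saturation.
I_D = ½ k_p V_ov² = 0.5 × 5.2 × 1.01² = 2.65 mA.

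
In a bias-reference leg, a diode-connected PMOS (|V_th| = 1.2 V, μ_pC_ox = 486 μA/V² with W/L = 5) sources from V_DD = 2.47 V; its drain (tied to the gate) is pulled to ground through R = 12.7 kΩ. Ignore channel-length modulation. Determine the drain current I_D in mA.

With gate tied to drain, V_SG = V_SD ≥ V_SG − |V_th|, so the device is in saturation.
k_p = μ_pC_ox · (W/L) = 2.43 mA/V².
KCL at the drain: ½ k_p (V_SG − |V_th|)² = (V_DD − V_SG)/R.
Let x = V_SG − 1.2. Then 15.4 x² + x − 1.27 = 0, giving x = 0.256 V (positive root), so V_SG = 1.46 V.
I_D = (V_DD − V_SG)/R = (2.47 − 1.46) / 12.7 = 0.0798 mA.

I_D = 0.0798 mA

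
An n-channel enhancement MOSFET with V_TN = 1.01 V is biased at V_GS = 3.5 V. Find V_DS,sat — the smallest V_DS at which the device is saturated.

The boundary between triode and saturation is V_DS = V_GS − V_TN = V_ov.
V_ov = 3.5 − 1.01 = 2.49 V.

V_DS,sat = 2.49 V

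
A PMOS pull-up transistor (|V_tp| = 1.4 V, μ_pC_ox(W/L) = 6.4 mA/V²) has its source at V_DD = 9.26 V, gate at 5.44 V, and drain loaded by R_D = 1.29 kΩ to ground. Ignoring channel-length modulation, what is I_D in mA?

V_SG = V_DD − V_G = 9.26 − 5.44 = 3.82 V, so V_ov = 3.82 − 1.4 = 2.42 V.
Assume saturation: I_D = ½ k_p V_ov² = 0.5 × 6.4 × 2.42² = 18.7 mA, giving V_SD = V_DD − I_D R_D = 9.26 − 18.7 × 1.29 = -14.9 V.
But -14.9 V < V_ov = 2.42 V, so the device is actually in triode.
In triode I_D = k_p[V_ov V_SD − ½ V_SD²] and I_D = (V_DD − V_SD)/R_D. Equating: 4.13 V_SD² − 20.98 V_SD + 9.26 = 0, giving V_SD = 0.488 V (the root below V_ov).
I_D = (9.26 − 0.488) / 1.29 = 6.8 mA.

I_D = 6.80 mA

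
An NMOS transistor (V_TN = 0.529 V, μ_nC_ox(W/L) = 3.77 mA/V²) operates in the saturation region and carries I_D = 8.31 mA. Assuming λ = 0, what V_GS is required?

In saturation I_D = ½ k_n (V_GS − V_TN)², so V_GS − V_TN = √(2 I_D / k_n) = √(2 × 8.31 / 3.77) = 2.1 V.
V_GS = 0.529 + 2.1 = 2.63 V.

V_GS = 2.63 V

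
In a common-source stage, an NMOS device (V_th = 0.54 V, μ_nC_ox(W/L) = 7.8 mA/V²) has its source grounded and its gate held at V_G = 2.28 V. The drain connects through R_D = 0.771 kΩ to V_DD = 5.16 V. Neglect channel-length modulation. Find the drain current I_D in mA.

V_GS = V_G = 2.28 V, so V_ov = 2.28 − 0.54 = 1.74 V.
Assume saturation: I_D = ½ k_n V_ov² = 0.5 × 7.8 × 1.74² = 11.8 mA, giving V_DS = V_DD − I_D R_D = 5.16 − 11.8 × 0.771 = -3.94 V.
But -3.94 V < V_ov = 1.74 V, so the device is actually in triode.
In triode I_D = k_n[V_ov V_DS − ½ V_DS²] and I_D = (V_DD − V_DS)/R_D. Equating: 3.01 V_DS² − 11.46 V_DS + 5.16 = 0, giving V_DS = 0.521 V (the root below V_ov).
I_D = (5.16 − 0.521) / 0.771 = 6.02 mA.

I_D = 6.02 mA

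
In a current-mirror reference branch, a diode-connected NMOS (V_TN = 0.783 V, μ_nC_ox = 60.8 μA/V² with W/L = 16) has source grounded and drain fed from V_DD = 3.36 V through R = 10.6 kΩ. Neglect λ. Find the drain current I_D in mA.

I_D = 0.185 mA

With gate tied to drain, V_GS = V_DS ≥ V_GS − V_TN, so the device is in saturation.
k_n = μ_nC_ox · (W/L) = 0.9728 mA/V².
KCL at the drain: ½ k_n (V_GS − V_TN)² = (V_DD − V_GS)/R.
Let x = V_GS − 0.783. Then 5.16 x² + x − 2.577 = 0, giving x = 0.617 V (positive root), so V_GS = 1.4 V.
I_D = (V_DD − V_GS)/R = (3.36 − 1.4) / 10.6 = 0.185 mA.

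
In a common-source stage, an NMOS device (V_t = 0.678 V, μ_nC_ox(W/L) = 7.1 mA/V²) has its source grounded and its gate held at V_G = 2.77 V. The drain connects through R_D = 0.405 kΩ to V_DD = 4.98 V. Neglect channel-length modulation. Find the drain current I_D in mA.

V_GS = V_G = 2.77 V, so V_ov = 2.77 − 0.678 = 2.09 V.
Assume saturation: I_D = ½ k_n V_ov² = 0.5 × 7.1 × 2.09² = 15.5 mA, giving V_DS = V_DD − I_D R_D = 4.98 − 15.5 × 0.405 = -1.31 V.
But -1.31 V < V_ov = 2.09 V, so the device is actually in triode.
In triode I_D = k_n[V_ov V_DS − ½ V_DS²] and I_D = (V_DD − V_DS)/R_D. Equating: 1.44 V_DS² − 7.016 V_DS + 4.98 = 0, giving V_DS = 0.862 V (the root below V_ov).
I_D = (4.98 − 0.862) / 0.405 = 10.2 mA.

I_D = 10.2 mA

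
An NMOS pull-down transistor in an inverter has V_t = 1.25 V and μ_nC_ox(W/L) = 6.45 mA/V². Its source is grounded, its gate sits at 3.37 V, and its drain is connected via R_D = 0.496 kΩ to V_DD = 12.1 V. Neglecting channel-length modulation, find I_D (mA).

V_GS = V_G = 3.37 V, so V_ov = 3.37 − 1.25 = 2.12 V.
Assume saturation: I_D = ½ k_n V_ov² = 0.5 × 6.45 × 2.12² = 14.5 mA, giving V_DS = V_DD − I_D R_D = 12.1 − 14.5 × 0.496 = 4.91 V.
V_DS = 4.91 V ≥ V_ov = 2.12 V, confirming saturation.

I_D = 14.5 mA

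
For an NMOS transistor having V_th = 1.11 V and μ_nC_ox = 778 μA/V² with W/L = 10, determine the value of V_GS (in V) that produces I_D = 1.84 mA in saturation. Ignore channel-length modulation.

V_GS = 1.80 V

k_n = μ_nC_ox · (W/L) = 7.78 mA/V².
In saturation I_D = ½ k_n (V_GS − V_th)², so V_GS − V_th = √(2 I_D / k_n) = √(2 × 1.84 / 7.78) = 0.688 V.
V_GS = 1.11 + 0.688 = 1.8 V.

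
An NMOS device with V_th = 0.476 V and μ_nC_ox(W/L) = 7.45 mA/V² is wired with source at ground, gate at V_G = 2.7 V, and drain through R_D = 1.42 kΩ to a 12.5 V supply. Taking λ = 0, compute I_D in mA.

I_D = 8.39 mA

V_GS = V_G = 2.7 V, so V_ov = 2.7 − 0.476 = 2.22 V.
Assume saturation: I_D = ½ k_n V_ov² = 0.5 × 7.45 × 2.22² = 18.4 mA, giving V_DS = V_DD − I_D R_D = 12.5 − 18.4 × 1.42 = -13.7 V.
But -13.7 V < V_ov = 2.22 V, so the device is actually in triode.
In triode I_D = k_n[V_ov V_DS − ½ V_DS²] and I_D = (V_DD − V_DS)/R_D. Equating: 5.29 V_DS² − 24.53 V_DS + 12.5 = 0, giving V_DS = 0.583 V (the root below V_ov).
I_D = (12.5 − 0.583) / 1.42 = 8.39 mA.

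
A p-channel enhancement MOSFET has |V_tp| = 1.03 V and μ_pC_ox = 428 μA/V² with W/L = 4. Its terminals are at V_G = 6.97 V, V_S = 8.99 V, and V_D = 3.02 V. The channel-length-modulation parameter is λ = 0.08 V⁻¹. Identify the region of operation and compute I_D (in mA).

Saturation; I_D = 1.24 mA

V_SG = V_S − V_G = 8.99 − 6.97 = 2.02 V; V_SD = V_S − V_D = 8.99 − 3.02 = 5.97 V.
k_p = μ_pC_ox · (W/L) = 1.712 mA/V².
V_ov = V_SG − |V_tp| = 2.02 − 1.03 = 0.99 V.
Since V_SD = 5.97 V ≥ V_ov = 0.99 V, the device is in saturation.
I_D = ½ k_p V_ov² (1 + λ V_SD) = 0.5 × 1.712 × 0.99² × (1 + 0.08 × 5.97) = 1.24 mA.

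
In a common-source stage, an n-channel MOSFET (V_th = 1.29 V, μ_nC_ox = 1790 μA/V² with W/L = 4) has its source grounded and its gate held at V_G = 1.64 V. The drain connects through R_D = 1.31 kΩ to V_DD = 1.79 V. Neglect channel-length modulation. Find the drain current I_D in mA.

V_GS = V_G = 1.64 V, so V_ov = 1.64 − 1.29 = 0.35 V.
k_n = μ_nC_ox · (W/L) = 7.16 mA/V².
Assume saturation: I_D = ½ k_n V_ov² = 0.5 × 7.16 × 0.35² = 0.439 mA, giving V_DS = V_DD − I_D R_D = 1.79 − 0.439 × 1.31 = 1.22 V.
V_DS = 1.22 V ≥ V_ov = 0.35 V, confirming saturation.

I_D = 0.439 mA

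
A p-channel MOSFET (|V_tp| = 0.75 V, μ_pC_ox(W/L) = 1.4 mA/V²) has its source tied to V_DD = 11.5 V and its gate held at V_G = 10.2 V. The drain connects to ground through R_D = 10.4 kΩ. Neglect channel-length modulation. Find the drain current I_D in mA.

V_SG = V_DD − V_G = 11.5 − 10.2 = 1.3 V, so V_ov = 1.3 − 0.75 = 0.55 V.
Assume saturation: I_D = ½ k_p V_ov² = 0.5 × 1.4 × 0.55² = 0.212 mA, giving V_SD = V_DD − I_D R_D = 11.5 − 0.212 × 10.4 = 9.3 V.
V_SD = 9.3 V ≥ V_ov = 0.55 V, confirming saturation.

I_D = 0.212 mA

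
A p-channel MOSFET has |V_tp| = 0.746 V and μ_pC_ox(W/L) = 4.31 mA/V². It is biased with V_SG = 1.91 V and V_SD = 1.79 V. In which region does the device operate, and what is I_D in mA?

Saturation; I_D = 2.92 mA

V_ov = V_SG − |V_tp| = 1.91 − 0.746 = 1.16 V.
Since V_SD = 1.79 V ≥ V_ov = 1.16 V, the device is in saturation.
I_D = ½ k_p V_ov² = 0.5 × 4.31 × 1.16² = 2.92 mA.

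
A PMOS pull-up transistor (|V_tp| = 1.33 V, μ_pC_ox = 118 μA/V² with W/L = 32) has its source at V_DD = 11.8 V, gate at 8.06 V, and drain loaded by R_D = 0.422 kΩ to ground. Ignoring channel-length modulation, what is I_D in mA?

I_D = 11.0 mA

V_SG = V_DD − V_G = 11.8 − 8.06 = 3.74 V, so V_ov = 3.74 − 1.33 = 2.41 V.
k_p = μ_pC_ox · (W/L) = 3.776 mA/V².
Assume saturation: I_D = ½ k_p V_ov² = 0.5 × 3.776 × 2.41² = 11 mA, giving V_SD = V_DD − I_D R_D = 11.8 − 11 × 0.422 = 7.17 V.
V_SD = 7.17 V ≥ V_ov = 2.41 V, confirming saturation.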